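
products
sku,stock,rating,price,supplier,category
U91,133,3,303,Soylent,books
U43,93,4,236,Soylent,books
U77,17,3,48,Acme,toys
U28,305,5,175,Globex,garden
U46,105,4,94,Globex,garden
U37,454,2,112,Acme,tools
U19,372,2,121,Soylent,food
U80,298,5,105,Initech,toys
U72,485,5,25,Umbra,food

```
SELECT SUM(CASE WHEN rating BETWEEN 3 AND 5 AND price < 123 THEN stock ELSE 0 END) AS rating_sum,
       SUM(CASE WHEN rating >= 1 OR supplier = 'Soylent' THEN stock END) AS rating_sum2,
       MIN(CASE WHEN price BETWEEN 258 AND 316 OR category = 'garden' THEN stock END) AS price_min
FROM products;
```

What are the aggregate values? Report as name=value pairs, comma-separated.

[rating_sum: rating BETWEEN 3 AND 5 AND price < 123]
sku=U91: ✗
sku=U43: ✗
sku=U77: ✓ → 17
sku=U28: ✗
sku=U46: ✓ → 105
sku=U37: ✗
sku=U19: ✗
sku=U80: ✓ → 298
sku=U72: ✓ → 485
rating_sum = 17 + 105 + 298 + 485 = 905
—
[rating_sum2: rating >= 1 OR supplier = 'Soylent']
sku=U91: ✓ → 133
sku=U43: ✓ → 93
sku=U77: ✓ → 17
sku=U28: ✓ → 305
sku=U46: ✓ → 105
sku=U37: ✓ → 454
sku=U19: ✓ → 372
sku=U80: ✓ → 298
sku=U72: ✓ → 485
rating_sum2 = 133 + 93 + 17 + 305 + 105 + 454 + 372 + 298 + 485 = 2262
—
[price_min: price BETWEEN 258 AND 316 OR category = 'garden']
sku=U91: ✓ → 133
sku=U43: ✗
sku=U77: ✗
sku=U28: ✓ → 305
sku=U46: ✓ → 105
sku=U37: ✗
sku=U19: ✗
sku=U80: ✗
sku=U72: ✗
price_min = MIN(133, 305, 105) = 105

rating_sum=905, rating_sum2=2262, price_min=105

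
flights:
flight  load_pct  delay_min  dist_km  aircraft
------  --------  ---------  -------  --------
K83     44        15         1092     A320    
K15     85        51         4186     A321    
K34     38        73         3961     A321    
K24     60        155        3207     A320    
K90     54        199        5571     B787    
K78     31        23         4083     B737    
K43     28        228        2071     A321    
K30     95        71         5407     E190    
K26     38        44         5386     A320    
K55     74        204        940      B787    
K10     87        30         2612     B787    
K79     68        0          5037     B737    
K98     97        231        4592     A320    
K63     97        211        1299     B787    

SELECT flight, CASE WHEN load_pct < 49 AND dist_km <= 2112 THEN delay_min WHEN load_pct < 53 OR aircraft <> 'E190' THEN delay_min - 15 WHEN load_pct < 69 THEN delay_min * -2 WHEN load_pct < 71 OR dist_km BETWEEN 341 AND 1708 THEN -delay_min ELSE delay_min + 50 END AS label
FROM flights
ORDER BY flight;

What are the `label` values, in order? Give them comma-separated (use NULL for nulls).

flight=K10: load_pct < 53 OR aircraft <> 'E190' → 15
flight=K15: load_pct < 53 OR aircraft <> 'E190' → 36
flight=K24: load_pct < 53 OR aircraft <> 'E190' → 140
flight=K26: load_pct < 53 OR aircraft <> 'E190' → 29
flight=K30: ELSE → 121
flight=K34: load_pct < 53 OR aircraft <> 'E190' → 58
flight=K43: load_pct < 49 AND dist_km <= 2112 → 228
flight=K55: load_pct < 53 OR aircraft <> 'E190' → 189
flight=K63: load_pct < 53 OR aircraft <> 'E190' → 196
flight=K78: load_pct < 53 OR aircraft <> 'E190' → 8
flight=K79: load_pct < 53 OR aircraft <> 'E190' → -15
flight=K83: load_pct < 49 AND dist_km <= 2112 → 15
flight=K90: load_pct < 53 OR aircraft <> 'E190' → 184
flight=K98: load_pct < 53 OR aircraft <> 'E190' → 216

15, 36, 140, 29, 121, 58, 228, 189, 196, 8, -15, 15, 184, 216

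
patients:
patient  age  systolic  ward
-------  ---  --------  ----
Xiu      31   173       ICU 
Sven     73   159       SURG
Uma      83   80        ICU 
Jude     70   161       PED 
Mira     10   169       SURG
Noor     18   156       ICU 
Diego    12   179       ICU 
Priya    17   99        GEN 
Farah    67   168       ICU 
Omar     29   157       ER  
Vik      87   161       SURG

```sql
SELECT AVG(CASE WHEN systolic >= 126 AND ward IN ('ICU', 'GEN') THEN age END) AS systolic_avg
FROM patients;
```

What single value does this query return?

patient=Xiu: ✓ → 31
patient=Sven: ✗
patient=Uma: ✗
patient=Jude: ✗
patient=Mira: ✗
patient=Noor: ✓ → 18
patient=Diego: ✓ → 12
patient=Priya: ✗
patient=Farah: ✓ → 67
patient=Omar: ✗
patient=Vik: ✗
systolic_avg = (31 + 18 + 12 + 67) / 4 = 32

32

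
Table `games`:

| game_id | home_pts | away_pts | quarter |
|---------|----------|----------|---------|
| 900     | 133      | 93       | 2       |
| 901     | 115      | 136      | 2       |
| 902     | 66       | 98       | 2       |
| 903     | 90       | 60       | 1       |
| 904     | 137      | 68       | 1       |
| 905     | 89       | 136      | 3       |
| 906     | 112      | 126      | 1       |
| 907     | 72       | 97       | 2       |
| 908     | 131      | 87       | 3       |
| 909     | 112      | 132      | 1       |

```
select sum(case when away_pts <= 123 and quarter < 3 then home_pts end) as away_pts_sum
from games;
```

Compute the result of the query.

game_id=900: ✓ → 133
game_id=901: ✗
game_id=902: ✓ → 66
game_id=903: ✓ → 90
game_id=904: ✓ → 137
game_id=905: ✗
game_id=906: ✗
game_id=907: ✓ → 72
game_id=908: ✗
game_id=909: ✗
away_pts_sum = 133 + 66 + 90 + 137 + 72 = 498

498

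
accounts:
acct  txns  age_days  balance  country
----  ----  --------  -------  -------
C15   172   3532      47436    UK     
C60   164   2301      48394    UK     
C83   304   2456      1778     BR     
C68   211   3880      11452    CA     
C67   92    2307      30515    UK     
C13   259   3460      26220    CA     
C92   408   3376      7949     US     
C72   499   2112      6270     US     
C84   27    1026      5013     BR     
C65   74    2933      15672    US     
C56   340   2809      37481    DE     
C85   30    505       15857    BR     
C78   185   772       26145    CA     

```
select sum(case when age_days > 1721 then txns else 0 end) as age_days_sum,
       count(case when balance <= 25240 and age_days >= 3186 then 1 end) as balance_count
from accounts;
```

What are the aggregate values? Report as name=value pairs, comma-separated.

[age_days_sum: age_days > 1721]
acct=C15: ✓ → 172
acct=C60: ✓ → 164
acct=C83: ✓ → 304
acct=C68: ✓ → 211
acct=C67: ✓ → 92
acct=C13: ✓ → 259
acct=C92: ✓ → 408
acct=C72: ✓ → 499
acct=C84: ✗
acct=C65: ✓ → 74
acct=C56: ✓ → 340
acct=C85: ✗
acct=C78: ✗
age_days_sum = 172 + 164 + 304 + 211 + 92 + 259 + 408 + 499 + 74 + 340 = 2523
—
[balance_count: balance <= 25240 and age_days >= 3186]
acct=C15: ✗
acct=C60: ✗
acct=C83: ✗
acct=C68: ✓ → 1
acct=C67: ✗
acct=C13: ✗
acct=C92: ✓ → 1
acct=C72: ✗
acct=C84: ✗
acct=C65: ✗
acct=C56: ✗
acct=C85: ✗
acct=C78: ✗
balance_count = COUNT(1, 1) = 2

age_days_sum=2523, balance_count=2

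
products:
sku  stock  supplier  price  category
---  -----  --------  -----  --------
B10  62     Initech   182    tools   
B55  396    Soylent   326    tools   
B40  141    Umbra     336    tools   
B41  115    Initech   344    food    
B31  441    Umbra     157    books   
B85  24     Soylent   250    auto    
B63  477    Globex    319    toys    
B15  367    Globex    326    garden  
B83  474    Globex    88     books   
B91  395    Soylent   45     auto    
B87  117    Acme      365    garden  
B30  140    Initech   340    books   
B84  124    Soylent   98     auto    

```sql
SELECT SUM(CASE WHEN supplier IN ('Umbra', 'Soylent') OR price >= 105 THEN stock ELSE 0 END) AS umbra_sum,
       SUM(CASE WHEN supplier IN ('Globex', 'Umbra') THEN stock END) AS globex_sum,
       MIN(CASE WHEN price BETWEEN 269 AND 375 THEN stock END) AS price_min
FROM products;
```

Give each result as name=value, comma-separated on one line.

[umbra_sum: supplier IN ('Umbra', 'Soylent') OR price >= 105]
sku=B10: ✓ → 62
sku=B55: ✓ → 396
sku=B40: ✓ → 141
sku=B41: ✓ → 115
sku=B31: ✓ → 441
sku=B85: ✓ → 24
sku=B63: ✓ → 477
sku=B15: ✓ → 367
sku=B83: ✗
sku=B91: ✓ → 395
sku=B87: ✓ → 117
sku=B30: ✓ → 140
sku=B84: ✓ → 124
umbra_sum = 62 + 396 + 141 + 115 + 441 + 24 + 477 + 367 + 395 + 117 + 140 + 124 = 2799
—
[globex_sum: supplier IN ('Globex', 'Umbra')]
sku=B10: ✗
sku=B55: ✗
sku=B40: ✓ → 141
sku=B41: ✗
sku=B31: ✓ → 441
sku=B85: ✗
sku=B63: ✓ → 477
sku=B15: ✓ → 367
sku=B83: ✓ → 474
sku=B91: ✗
sku=B87: ✗
sku=B30: ✗
sku=B84: ✗
globex_sum = 141 + 441 + 477 + 367 + 474 = 1900
—
[price_min: price BETWEEN 269 AND 375]
sku=B10: ✗
sku=B55: ✓ → 396
sku=B40: ✓ → 141
sku=B41: ✓ → 115
sku=B31: ✗
sku=B85: ✗
sku=B63: ✓ → 477
sku=B15: ✓ → 367
sku=B83: ✗
sku=B91: ✗
sku=B87: ✓ → 117
sku=B30: ✓ → 140
sku=B84: ✗
price_min = MIN(396, 141, 115, 477, 367, 117, 140) = 115

umbra_sum=2799, globex_sum=1900, price_min=115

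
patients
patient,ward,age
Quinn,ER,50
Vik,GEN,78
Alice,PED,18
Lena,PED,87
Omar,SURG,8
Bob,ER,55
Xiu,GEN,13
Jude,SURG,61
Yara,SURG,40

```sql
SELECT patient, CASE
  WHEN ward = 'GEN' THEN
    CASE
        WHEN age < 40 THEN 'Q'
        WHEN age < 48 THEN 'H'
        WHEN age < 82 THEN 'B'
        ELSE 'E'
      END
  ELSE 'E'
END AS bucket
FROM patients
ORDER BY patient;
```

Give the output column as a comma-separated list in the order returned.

patient=Alice: ward='PED' → outer ELSE → E
patient=Bob: ward='ER' → outer ELSE → E
patient=Jude: ward='SURG' → outer ELSE → E
patient=Lena: ward='PED' → outer ELSE → E
patient=Omar: ward='SURG' → outer ELSE → E
patient=Quinn: ward='ER' → outer ELSE → E
patient=Vik: ward='GEN' → inner[age < 82] → B
patient=Xiu: ward='GEN' → inner[age < 40] → Q
patient=Yara: ward='SURG' → outer ELSE → E

E, E, E, E, E, E, B, Q, E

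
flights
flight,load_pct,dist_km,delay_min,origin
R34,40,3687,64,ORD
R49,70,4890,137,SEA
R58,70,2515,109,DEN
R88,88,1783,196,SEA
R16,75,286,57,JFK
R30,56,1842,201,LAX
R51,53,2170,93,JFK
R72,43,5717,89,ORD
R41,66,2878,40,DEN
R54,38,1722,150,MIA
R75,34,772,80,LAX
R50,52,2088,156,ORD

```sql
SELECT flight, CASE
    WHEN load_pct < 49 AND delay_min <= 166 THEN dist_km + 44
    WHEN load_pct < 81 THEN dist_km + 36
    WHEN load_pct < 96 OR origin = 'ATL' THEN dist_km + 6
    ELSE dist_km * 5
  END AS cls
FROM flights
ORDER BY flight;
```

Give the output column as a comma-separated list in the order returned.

flight=R16: load_pct < 81 → 322
flight=R30: load_pct < 81 → 1878
flight=R34: load_pct < 49 AND delay_min <= 166 → 3731
flight=R41: load_pct < 81 → 2914
flight=R49: load_pct < 81 → 4926
flight=R50: load_pct < 81 → 2124
flight=R51: load_pct < 81 → 2206
flight=R54: load_pct < 49 AND delay_min <= 166 → 1766
flight=R58: load_pct < 81 → 2551
flight=R72: load_pct < 49 AND delay_min <= 166 → 5761
flight=R75: load_pct < 49 AND delay_min <= 166 → 816
flight=R88: load_pct < 96 OR origin = 'ATL' → 1789

322, 1878, 3731, 2914, 4926, 2124, 2206, 1766, 2551, 5761, 816, 1789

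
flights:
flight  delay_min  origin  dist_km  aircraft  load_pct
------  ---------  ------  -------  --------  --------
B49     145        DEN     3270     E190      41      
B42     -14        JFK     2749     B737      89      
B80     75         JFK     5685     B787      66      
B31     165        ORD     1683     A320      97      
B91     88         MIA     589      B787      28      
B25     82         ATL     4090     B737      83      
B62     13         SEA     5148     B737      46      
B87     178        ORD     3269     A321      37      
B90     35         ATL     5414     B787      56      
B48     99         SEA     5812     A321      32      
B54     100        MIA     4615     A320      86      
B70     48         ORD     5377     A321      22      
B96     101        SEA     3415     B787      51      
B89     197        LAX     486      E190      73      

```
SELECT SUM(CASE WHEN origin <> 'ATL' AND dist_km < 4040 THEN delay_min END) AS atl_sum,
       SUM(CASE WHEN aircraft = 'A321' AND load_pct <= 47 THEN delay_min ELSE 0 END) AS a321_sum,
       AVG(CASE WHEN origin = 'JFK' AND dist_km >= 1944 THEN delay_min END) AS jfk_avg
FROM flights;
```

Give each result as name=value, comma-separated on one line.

atl_sum=860, a321_sum=325, jfk_avg=30.5

[atl_sum: origin <> 'ATL' AND dist_km < 4040]
flight=B49: ✓ → 145
flight=B42: ✓ → -14
flight=B80: ✗
flight=B31: ✓ → 165
flight=B91: ✓ → 88
flight=B25: ✗
flight=B62: ✗
flight=B87: ✓ → 178
flight=B90: ✗
flight=B48: ✗
flight=B54: ✗
flight=B70: ✗
flight=B96: ✓ → 101
flight=B89: ✓ → 197
atl_sum = 145 + -14 + 165 + 88 + 178 + 101 + 197 = 860
—
[a321_sum: aircraft = 'A321' AND load_pct <= 47]
flight=B49: ✗
flight=B42: ✗
flight=B80: ✗
flight=B31: ✗
flight=B91: ✗
flight=B25: ✗
flight=B62: ✗
flight=B87: ✓ → 178
flight=B90: ✗
flight=B48: ✓ → 99
flight=B54: ✗
flight=B70: ✓ → 48
flight=B96: ✗
flight=B89: ✗
a321_sum = 178 + 99 + 48 = 325
—
[jfk_avg: origin = 'JFK' AND dist_km >= 1944]
flight=B49: ✗
flight=B42: ✓ → -14
flight=B80: ✓ → 75
flight=B31: ✗
flight=B91: ✗
flight=B25: ✗
flight=B62: ✗
flight=B87: ✗
flight=B90: ✗
flight=B48: ✗
flight=B54: ✗
flight=B70: ✗
flight=B96: ✗
flight=B89: ✗
jfk_avg = (-14 + 75) / 2 = 30.5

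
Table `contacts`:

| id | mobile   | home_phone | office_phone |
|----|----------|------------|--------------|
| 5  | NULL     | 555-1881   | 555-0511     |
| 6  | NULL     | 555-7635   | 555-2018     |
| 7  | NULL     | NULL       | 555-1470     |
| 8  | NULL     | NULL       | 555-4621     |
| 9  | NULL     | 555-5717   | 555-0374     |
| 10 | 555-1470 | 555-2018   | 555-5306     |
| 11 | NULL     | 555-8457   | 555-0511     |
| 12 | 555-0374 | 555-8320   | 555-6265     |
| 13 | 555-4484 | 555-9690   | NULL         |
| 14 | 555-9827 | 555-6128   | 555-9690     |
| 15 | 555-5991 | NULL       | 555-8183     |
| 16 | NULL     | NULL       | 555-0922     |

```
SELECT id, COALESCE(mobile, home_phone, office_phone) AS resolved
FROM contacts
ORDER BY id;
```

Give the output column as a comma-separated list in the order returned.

id=5: mobile=NULL, home_phone=555-1881 → 555-1881
id=6: mobile=NULL, home_phone=555-7635 → 555-7635
id=7: mobile=NULL, home_phone=NULL, office_phone=555-1470 → 555-1470
id=8: mobile=NULL, home_phone=NULL, office_phone=555-4621 → 555-4621
id=9: mobile=NULL, home_phone=555-5717 → 555-5717
id=10: mobile=555-1470 → 555-1470
id=11: mobile=NULL, home_phone=555-8457 → 555-8457
id=12: mobile=555-0374 → 555-0374
id=13: mobile=555-4484 → 555-4484
id=14: mobile=555-9827 → 555-9827
id=15: mobile=555-5991 → 555-5991
id=16: mobile=NULL, home_phone=NULL, office_phone=555-0922 → 555-0922

555-1881, 555-7635, 555-1470, 555-4621, 555-5717, 555-1470, 555-8457, 555-0374, 555-4484, 555-9827, 555-5991, 555-0922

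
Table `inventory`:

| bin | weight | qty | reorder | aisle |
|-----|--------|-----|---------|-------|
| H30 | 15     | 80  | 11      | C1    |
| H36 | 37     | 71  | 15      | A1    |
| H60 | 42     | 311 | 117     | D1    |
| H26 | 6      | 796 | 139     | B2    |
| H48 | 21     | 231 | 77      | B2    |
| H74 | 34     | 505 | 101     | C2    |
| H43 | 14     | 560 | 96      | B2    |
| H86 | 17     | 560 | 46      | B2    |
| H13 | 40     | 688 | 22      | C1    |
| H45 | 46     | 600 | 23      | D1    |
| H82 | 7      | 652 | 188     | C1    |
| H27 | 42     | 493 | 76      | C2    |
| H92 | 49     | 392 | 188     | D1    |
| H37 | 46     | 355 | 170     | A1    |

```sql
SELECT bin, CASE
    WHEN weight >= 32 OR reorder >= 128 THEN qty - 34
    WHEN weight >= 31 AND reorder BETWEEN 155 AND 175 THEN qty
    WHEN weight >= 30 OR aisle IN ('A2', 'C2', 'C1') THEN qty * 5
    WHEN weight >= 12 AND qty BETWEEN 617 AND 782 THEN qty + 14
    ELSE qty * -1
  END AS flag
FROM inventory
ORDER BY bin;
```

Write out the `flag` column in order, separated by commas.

bin=H13: weight >= 32 OR reorder >= 128 → 654
bin=H26: weight >= 32 OR reorder >= 128 → 762
bin=H27: weight >= 32 OR reorder >= 128 → 459
bin=H30: weight >= 30 OR aisle IN ('A2', 'C2', 'C1') → 400
bin=H36: weight >= 32 OR reorder >= 128 → 37
bin=H37: weight >= 32 OR reorder >= 128 → 321
bin=H43: ELSE → -560
bin=H45: weight >= 32 OR reorder >= 128 → 566
bin=H48: ELSE → -231
bin=H60: weight >= 32 OR reorder >= 128 → 277
bin=H74: weight >= 32 OR reorder >= 128 → 471
bin=H82: weight >= 32 OR reorder >= 128 → 618
bin=H86: ELSE → -560
bin=H92: weight >= 32 OR reorder >= 128 → 358

654, 762, 459, 400, 37, 321, -560, 566, -231, 277, 471, 618, -560, 358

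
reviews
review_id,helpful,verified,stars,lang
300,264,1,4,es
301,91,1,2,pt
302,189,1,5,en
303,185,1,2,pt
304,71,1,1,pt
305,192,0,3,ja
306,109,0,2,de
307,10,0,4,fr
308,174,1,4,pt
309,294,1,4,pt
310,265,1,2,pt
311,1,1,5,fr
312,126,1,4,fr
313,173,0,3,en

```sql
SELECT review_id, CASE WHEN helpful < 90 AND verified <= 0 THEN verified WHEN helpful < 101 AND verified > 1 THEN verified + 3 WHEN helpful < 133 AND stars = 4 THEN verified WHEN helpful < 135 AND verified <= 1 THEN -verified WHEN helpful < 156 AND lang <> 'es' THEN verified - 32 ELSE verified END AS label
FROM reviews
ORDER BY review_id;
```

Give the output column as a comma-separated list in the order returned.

review_id=300: ELSE → 1
review_id=301: helpful < 135 AND verified <= 1 → -1
review_id=302: ELSE → 1
review_id=303: ELSE → 1
review_id=304: helpful < 135 AND verified <= 1 → -1
review_id=305: ELSE → 0
review_id=306: helpful < 135 AND verified <= 1 → 0
review_id=307: helpful < 90 AND verified <= 0 → 0
review_id=308: ELSE → 1
review_id=309: ELSE → 1
review_id=310: ELSE → 1
review_id=311: helpful < 135 AND verified <= 1 → -1
review_id=312: helpful < 133 AND stars = 4 → 1
review_id=313: ELSE → 0

1, -1, 1, 1, -1, 0, 0, 0, 1, 1, 1, -1, 1, 0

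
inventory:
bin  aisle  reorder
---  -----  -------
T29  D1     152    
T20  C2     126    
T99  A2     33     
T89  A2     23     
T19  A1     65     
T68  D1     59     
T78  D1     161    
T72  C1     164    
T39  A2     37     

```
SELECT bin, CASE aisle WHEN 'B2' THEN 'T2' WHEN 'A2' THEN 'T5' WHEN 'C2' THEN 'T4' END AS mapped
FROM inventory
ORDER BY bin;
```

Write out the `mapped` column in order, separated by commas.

NULL, T4, NULL, T5, NULL, NULL, NULL, T5, T5

bin=T19: (no match → NULL) → NULL
bin=T20: aisle='C2' → T4
bin=T29: (no match → NULL) → NULL
bin=T39: aisle='A2' → T5
bin=T68: (no match → NULL) → NULL
bin=T72: (no match → NULL) → NULL
bin=T78: (no match → NULL) → NULL
bin=T89: aisle='A2' → T5
bin=T99: aisle='A2' → T5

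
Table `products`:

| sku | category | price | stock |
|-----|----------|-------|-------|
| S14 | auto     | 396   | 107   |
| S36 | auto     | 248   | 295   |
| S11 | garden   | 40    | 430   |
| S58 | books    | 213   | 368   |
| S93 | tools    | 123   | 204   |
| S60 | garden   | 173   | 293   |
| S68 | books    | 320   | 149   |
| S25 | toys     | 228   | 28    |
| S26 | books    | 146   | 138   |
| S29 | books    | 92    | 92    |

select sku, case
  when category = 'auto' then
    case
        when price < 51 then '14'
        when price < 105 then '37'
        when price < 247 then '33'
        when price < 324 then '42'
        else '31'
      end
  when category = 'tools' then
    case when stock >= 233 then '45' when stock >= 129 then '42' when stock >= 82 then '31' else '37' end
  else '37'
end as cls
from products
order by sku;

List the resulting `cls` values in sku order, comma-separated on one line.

37, 31, 37, 37, 37, 42, 37, 37, 37, 42

sku=S11: category='garden' → outer ELSE → 37
sku=S14: category='auto' → inner[ELSE] → 31
sku=S25: category='toys' → outer ELSE → 37
sku=S26: category='books' → outer ELSE → 37
sku=S29: category='books' → outer ELSE → 37
sku=S36: category='auto' → inner[price < 324] → 42
sku=S58: category='books' → outer ELSE → 37
sku=S60: category='garden' → outer ELSE → 37
sku=S68: category='books' → outer ELSE → 37
sku=S93: category='tools' → inner[stock >= 129] → 42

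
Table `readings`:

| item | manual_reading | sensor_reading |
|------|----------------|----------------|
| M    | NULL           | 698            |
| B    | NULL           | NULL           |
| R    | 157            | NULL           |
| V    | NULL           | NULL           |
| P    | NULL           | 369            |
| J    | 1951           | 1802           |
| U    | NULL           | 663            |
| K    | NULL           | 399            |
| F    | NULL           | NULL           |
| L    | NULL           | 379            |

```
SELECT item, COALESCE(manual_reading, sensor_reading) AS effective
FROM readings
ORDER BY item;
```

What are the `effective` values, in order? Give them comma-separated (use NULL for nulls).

item=B: manual_reading=NULL, sensor_reading=NULL (all NULL) → NULL
item=F: manual_reading=NULL, sensor_reading=NULL (all NULL) → NULL
item=J: manual_reading=1951 → 1951
item=K: manual_reading=NULL, sensor_reading=399 → 399
item=L: manual_reading=NULL, sensor_reading=379 → 379
item=M: manual_reading=NULL, sensor_reading=698 → 698
item=P: manual_reading=NULL, sensor_reading=369 → 369
item=R: manual_reading=157 → 157
item=U: manual_reading=NULL, sensor_reading=663 → 663
item=V: manual_reading=NULL, sensor_reading=NULL (all NULL) → NULL

NULL, NULL, 1951, 399, 379, 698, 369, 157, 663, NULL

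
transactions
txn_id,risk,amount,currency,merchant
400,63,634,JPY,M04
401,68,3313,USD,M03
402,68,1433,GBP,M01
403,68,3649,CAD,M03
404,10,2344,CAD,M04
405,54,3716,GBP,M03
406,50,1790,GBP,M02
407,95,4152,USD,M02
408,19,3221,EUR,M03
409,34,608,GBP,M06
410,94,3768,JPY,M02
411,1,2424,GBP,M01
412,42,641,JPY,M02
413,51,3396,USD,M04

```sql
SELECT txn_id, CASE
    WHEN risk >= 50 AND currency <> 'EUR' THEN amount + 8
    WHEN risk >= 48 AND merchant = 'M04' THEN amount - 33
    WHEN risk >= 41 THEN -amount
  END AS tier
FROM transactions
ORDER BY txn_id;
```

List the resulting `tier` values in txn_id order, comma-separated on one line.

txn_id=400: risk >= 50 AND currency <> 'EUR' → 642
txn_id=401: risk >= 50 AND currency <> 'EUR' → 3321
txn_id=402: risk >= 50 AND currency <> 'EUR' → 1441
txn_id=403: risk >= 50 AND currency <> 'EUR' → 3657
txn_id=404: (no match → NULL) → NULL
txn_id=405: risk >= 50 AND currency <> 'EUR' → 3724
txn_id=406: risk >= 50 AND currency <> 'EUR' → 1798
txn_id=407: risk >= 50 AND currency <> 'EUR' → 4160
txn_id=408: (no match → NULL) → NULL
txn_id=409: (no match → NULL) → NULL
txn_id=410: risk >= 50 AND currency <> 'EUR' → 3776
txn_id=411: (no match → NULL) → NULL
txn_id=412: risk >= 41 → -641
txn_id=413: risk >= 50 AND currency <> 'EUR' → 3404

642, 3321, 1441, 3657, NULL, 3724, 1798, 4160, NULL, NULL, 3776, NULL, -641, 3404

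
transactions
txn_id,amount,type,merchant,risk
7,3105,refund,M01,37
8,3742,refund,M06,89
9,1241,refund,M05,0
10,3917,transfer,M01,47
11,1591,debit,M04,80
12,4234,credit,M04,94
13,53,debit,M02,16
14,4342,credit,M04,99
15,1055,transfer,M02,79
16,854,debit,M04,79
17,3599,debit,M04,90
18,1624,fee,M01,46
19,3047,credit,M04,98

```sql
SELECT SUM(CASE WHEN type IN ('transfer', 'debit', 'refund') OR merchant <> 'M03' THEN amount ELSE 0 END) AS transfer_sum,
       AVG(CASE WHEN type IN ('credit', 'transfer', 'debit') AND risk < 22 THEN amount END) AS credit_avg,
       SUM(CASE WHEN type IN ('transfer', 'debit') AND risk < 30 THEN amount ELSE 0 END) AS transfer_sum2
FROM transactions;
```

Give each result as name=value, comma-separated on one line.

transfer_sum=32404, credit_avg=53, transfer_sum2=53

[transfer_sum: type IN ('transfer', 'debit', 'refund') OR merchant <> 'M03']
txn_id=7: ✓ → 3105
txn_id=8: ✓ → 3742
txn_id=9: ✓ → 1241
txn_id=10: ✓ → 3917
txn_id=11: ✓ → 1591
txn_id=12: ✓ → 4234
txn_id=13: ✓ → 53
txn_id=14: ✓ → 4342
txn_id=15: ✓ → 1055
txn_id=16: ✓ → 854
txn_id=17: ✓ → 3599
txn_id=18: ✓ → 1624
txn_id=19: ✓ → 3047
transfer_sum = 3105 + 3742 + 1241 + 3917 + 1591 + 4234 + 53 + 4342 + 1055 + 854 + 3599 + 1624 + 3047 = 32404
—
[credit_avg: type IN ('credit', 'transfer', 'debit') AND risk < 22]
txn_id=7: ✗
txn_id=8: ✗
txn_id=9: ✗
txn_id=10: ✗
txn_id=11: ✗
txn_id=12: ✗
txn_id=13: ✓ → 53
txn_id=14: ✗
txn_id=15: ✗
txn_id=16: ✗
txn_id=17: ✗
txn_id=18: ✗
txn_id=19: ✗
credit_avg = 53
—
[transfer_sum2: type IN ('transfer', 'debit') AND risk < 30]
txn_id=7: ✗
txn_id=8: ✗
txn_id=9: ✗
txn_id=10: ✗
txn_id=11: ✗
txn_id=12: ✗
txn_id=13: ✓ → 53
txn_id=14: ✗
txn_id=15: ✗
txn_id=16: ✗
txn_id=17: ✗
txn_id=18: ✗
txn_id=19: ✗
transfer_sum2 = 53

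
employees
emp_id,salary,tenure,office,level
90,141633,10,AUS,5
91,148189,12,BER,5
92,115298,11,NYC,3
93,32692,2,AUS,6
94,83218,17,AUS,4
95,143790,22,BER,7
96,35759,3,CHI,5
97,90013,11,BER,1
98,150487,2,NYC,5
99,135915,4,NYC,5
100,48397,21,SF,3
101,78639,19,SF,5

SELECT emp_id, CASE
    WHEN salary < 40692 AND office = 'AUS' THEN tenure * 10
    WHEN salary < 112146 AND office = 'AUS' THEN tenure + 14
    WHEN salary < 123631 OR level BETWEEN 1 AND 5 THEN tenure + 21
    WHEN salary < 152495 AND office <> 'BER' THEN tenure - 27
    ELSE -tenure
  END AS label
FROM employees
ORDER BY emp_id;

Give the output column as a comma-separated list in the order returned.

31, 33, 32, 20, 31, -22, 24, 32, 23, 25, 42, 40

emp_id=90: salary < 123631 OR level BETWEEN 1 AND 5 → 31
emp_id=91: salary < 123631 OR level BETWEEN 1 AND 5 → 33
emp_id=92: salary < 123631 OR level BETWEEN 1 AND 5 → 32
emp_id=93: salary < 40692 AND office = 'AUS' → 20
emp_id=94: salary < 112146 AND office = 'AUS' → 31
emp_id=95: ELSE → -22
emp_id=96: salary < 123631 OR level BETWEEN 1 AND 5 → 24
emp_id=97: salary < 123631 OR level BETWEEN 1 AND 5 → 32
emp_id=98: salary < 123631 OR level BETWEEN 1 AND 5 → 23
emp_id=99: salary < 123631 OR level BETWEEN 1 AND 5 → 25
emp_id=100: salary < 123631 OR level BETWEEN 1 AND 5 → 42
emp_id=101: salary < 123631 OR level BETWEEN 1 AND 5 → 40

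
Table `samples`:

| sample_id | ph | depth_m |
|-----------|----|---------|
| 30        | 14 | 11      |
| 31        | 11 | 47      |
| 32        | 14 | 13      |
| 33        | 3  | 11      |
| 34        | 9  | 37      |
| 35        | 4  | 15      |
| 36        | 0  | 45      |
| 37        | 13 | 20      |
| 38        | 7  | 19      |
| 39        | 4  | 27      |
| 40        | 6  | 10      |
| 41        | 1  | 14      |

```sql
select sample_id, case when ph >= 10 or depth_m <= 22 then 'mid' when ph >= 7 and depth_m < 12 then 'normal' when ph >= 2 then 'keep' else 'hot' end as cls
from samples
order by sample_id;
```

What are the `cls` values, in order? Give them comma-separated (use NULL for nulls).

mid, mid, mid, mid, keep, mid, hot, mid, mid, keep, mid, mid

sample_id=30: ph >= 10 or depth_m <= 22 → mid
sample_id=31: ph >= 10 or depth_m <= 22 → mid
sample_id=32: ph >= 10 or depth_m <= 22 → mid
sample_id=33: ph >= 10 or depth_m <= 22 → mid
sample_id=34: ph >= 2 → keep
sample_id=35: ph >= 10 or depth_m <= 22 → mid
sample_id=36: ELSE → hot
sample_id=37: ph >= 10 or depth_m <= 22 → mid
sample_id=38: ph >= 10 or depth_m <= 22 → mid
sample_id=39: ph >= 2 → keep
sample_id=40: ph >= 10 or depth_m <= 22 → mid
sample_id=41: ph >= 10 or depth_m <= 22 → mid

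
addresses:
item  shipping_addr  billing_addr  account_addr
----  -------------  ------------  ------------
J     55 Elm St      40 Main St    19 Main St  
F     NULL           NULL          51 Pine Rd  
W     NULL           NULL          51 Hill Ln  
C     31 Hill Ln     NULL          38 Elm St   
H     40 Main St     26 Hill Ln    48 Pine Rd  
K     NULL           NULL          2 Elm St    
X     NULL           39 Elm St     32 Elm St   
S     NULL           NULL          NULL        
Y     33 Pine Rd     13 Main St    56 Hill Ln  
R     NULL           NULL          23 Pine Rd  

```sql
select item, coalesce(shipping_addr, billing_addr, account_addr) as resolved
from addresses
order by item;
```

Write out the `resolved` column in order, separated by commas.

31 Hill Ln, 51 Pine Rd, 40 Main St, 55 Elm St, 2 Elm St, 23 Pine Rd, NULL, 51 Hill Ln, 39 Elm St, 33 Pine Rd

item=C: shipping_addr=31 Hill Ln → 31 Hill Ln
item=F: shipping_addr=NULL, billing_addr=NULL, account_addr=51 Pine Rd → 51 Pine Rd
item=H: shipping_addr=40 Main St → 40 Main St
item=J: shipping_addr=55 Elm St → 55 Elm St
item=K: shipping_addr=NULL, billing_addr=NULL, account_addr=2 Elm St → 2 Elm St
item=R: shipping_addr=NULL, billing_addr=NULL, account_addr=23 Pine Rd → 23 Pine Rd
item=S: shipping_addr=NULL, billing_addr=NULL, account_addr=NULL (all NULL) → NULL
item=W: shipping_addr=NULL, billing_addr=NULL, account_addr=51 Hill Ln → 51 Hill Ln
item=X: shipping_addr=NULL, billing_addr=39 Elm St → 39 Elm St
item=Y: shipping_addr=33 Pine Rd → 33 Pine Rd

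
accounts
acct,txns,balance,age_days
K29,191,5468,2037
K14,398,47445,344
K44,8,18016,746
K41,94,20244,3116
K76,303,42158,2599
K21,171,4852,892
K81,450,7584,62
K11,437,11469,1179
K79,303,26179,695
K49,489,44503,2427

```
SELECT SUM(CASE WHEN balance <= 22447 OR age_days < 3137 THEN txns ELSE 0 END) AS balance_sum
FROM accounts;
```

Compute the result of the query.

acct=K29: ✓ → 191
acct=K14: ✓ → 398
acct=K44: ✓ → 8
acct=K41: ✓ → 94
acct=K76: ✓ → 303
acct=K21: ✓ → 171
acct=K81: ✓ → 450
acct=K11: ✓ → 437
acct=K79: ✓ → 303
acct=K49: ✓ → 489
balance_sum = 191 + 398 + 8 + 94 + 303 + 171 + 450 + 437 + 303 + 489 = 2844

2844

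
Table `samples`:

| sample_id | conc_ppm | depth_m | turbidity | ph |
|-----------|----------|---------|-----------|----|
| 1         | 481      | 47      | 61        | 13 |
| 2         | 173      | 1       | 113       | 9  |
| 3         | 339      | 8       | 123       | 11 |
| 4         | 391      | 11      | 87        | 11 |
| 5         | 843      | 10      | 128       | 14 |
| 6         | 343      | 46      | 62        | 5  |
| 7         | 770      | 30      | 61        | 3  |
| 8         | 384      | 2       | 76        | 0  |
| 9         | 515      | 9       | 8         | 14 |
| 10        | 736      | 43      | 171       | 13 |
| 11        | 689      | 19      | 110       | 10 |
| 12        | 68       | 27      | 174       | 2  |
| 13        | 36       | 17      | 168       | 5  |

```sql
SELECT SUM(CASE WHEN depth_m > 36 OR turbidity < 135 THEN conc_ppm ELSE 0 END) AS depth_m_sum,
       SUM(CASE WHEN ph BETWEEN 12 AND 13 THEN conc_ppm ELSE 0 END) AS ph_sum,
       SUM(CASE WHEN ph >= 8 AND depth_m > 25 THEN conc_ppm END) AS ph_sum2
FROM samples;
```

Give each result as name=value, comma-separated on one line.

[depth_m_sum: depth_m > 36 OR turbidity < 135]
sample_id=1: ✓ → 481
sample_id=2: ✓ → 173
sample_id=3: ✓ → 339
sample_id=4: ✓ → 391
sample_id=5: ✓ → 843
sample_id=6: ✓ → 343
sample_id=7: ✓ → 770
sample_id=8: ✓ → 384
sample_id=9: ✓ → 515
sample_id=10: ✓ → 736
sample_id=11: ✓ → 689
sample_id=12: ✗
sample_id=13: ✗
depth_m_sum = 481 + 173 + 339 + 391 + 843 + 343 + 770 + 384 + 515 + 736 + 689 = 5664
—
[ph_sum: ph BETWEEN 12 AND 13]
sample_id=1: ✓ → 481
sample_id=2: ✗
sample_id=3: ✗
sample_id=4: ✗
sample_id=5: ✗
sample_id=6: ✗
sample_id=7: ✗
sample_id=8: ✗
sample_id=9: ✗
sample_id=10: ✓ → 736
sample_id=11: ✗
sample_id=12: ✗
sample_id=13: ✗
ph_sum = 481 + 736 = 1217
—
[ph_sum2: ph >= 8 AND depth_m > 25]
sample_id=1: ✓ → 481
sample_id=2: ✗
sample_id=3: ✗
sample_id=4: ✗
sample_id=5: ✗
sample_id=6: ✗
sample_id=7: ✗
sample_id=8: ✗
sample_id=9: ✗
sample_id=10: ✓ → 736
sample_id=11: ✗
sample_id=12: ✗
sample_id=13: ✗
ph_sum2 = 481 + 736 = 1217

depth_m_sum=5664, ph_sum=1217, ph_sum2=1217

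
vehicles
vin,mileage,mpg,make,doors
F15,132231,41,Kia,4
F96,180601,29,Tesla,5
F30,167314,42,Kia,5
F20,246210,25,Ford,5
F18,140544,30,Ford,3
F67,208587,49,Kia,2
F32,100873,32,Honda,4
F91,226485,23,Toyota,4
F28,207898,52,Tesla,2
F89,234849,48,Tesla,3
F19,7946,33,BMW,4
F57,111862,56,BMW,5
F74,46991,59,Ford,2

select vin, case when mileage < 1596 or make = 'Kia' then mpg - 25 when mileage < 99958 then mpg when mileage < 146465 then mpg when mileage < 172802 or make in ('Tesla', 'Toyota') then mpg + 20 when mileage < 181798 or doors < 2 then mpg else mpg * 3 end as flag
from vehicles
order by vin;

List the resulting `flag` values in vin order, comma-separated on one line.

16, 30, 33, 75, 72, 17, 32, 56, 24, 59, 68, 43, 49

vin=F15: mileage < 1596 or make = 'Kia' → 16
vin=F18: mileage < 146465 → 30
vin=F19: mileage < 99958 → 33
vin=F20: ELSE → 75
vin=F28: mileage < 172802 or make in ('Tesla', 'Toyota') → 72
vin=F30: mileage < 1596 or make = 'Kia' → 17
vin=F32: mileage < 146465 → 32
vin=F57: mileage < 146465 → 56
vin=F67: mileage < 1596 or make = 'Kia' → 24
vin=F74: mileage < 99958 → 59
vin=F89: mileage < 172802 or make in ('Tesla', 'Toyota') → 68
vin=F91: mileage < 172802 or make in ('Tesla', 'Toyota') → 43
vin=F96: mileage < 172802 or make in ('Tesla', 'Toyota') → 49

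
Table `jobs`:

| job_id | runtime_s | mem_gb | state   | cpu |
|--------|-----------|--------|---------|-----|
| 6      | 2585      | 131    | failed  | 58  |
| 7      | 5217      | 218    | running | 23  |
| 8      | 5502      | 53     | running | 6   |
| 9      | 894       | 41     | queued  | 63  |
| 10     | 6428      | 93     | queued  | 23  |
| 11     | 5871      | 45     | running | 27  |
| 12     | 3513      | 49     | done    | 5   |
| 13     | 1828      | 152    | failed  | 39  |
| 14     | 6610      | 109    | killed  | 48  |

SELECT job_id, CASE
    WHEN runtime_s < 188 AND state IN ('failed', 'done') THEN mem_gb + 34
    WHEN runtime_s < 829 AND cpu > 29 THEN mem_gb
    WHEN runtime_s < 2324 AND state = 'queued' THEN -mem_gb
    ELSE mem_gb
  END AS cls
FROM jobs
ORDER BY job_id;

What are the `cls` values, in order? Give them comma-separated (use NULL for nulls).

131, 218, 53, -41, 93, 45, 49, 152, 109

job_id=6: ELSE → 131
job_id=7: ELSE → 218
job_id=8: ELSE → 53
job_id=9: runtime_s < 2324 AND state = 'queued' → -41
job_id=10: ELSE → 93
job_id=11: ELSE → 45
job_id=12: ELSE → 49
job_id=13: ELSE → 152
job_id=14: ELSE → 109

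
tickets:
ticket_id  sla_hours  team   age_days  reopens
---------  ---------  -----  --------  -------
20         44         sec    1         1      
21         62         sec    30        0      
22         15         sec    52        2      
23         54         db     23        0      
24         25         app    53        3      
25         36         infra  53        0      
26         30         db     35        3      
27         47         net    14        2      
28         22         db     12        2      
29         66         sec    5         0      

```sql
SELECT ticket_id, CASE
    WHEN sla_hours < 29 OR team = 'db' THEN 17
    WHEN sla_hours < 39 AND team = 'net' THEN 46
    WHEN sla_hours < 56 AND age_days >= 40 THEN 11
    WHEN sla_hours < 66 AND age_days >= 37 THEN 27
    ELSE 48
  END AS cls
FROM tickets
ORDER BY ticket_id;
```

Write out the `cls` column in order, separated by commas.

ticket_id=20: ELSE → 48
ticket_id=21: ELSE → 48
ticket_id=22: sla_hours < 29 OR team = 'db' → 17
ticket_id=23: sla_hours < 29 OR team = 'db' → 17
ticket_id=24: sla_hours < 29 OR team = 'db' → 17
ticket_id=25: sla_hours < 56 AND age_days >= 40 → 11
ticket_id=26: sla_hours < 29 OR team = 'db' → 17
ticket_id=27: ELSE → 48
ticket_id=28: sla_hours < 29 OR team = 'db' → 17
ticket_id=29: ELSE → 48

48, 48, 17, 17, 17, 11, 17, 48, 17, 48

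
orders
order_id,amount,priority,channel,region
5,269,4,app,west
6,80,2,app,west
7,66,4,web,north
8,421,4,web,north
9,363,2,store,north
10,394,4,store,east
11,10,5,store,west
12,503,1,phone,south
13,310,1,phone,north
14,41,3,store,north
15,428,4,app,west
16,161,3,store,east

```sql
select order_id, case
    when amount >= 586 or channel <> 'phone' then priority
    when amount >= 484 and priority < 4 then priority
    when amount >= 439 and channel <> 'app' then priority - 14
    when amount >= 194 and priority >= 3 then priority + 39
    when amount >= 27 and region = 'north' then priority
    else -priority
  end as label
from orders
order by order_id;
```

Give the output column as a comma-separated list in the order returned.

4, 2, 4, 4, 2, 4, 5, 1, 1, 3, 4, 3

order_id=5: amount >= 586 or channel <> 'phone' → 4
order_id=6: amount >= 586 or channel <> 'phone' → 2
order_id=7: amount >= 586 or channel <> 'phone' → 4
order_id=8: amount >= 586 or channel <> 'phone' → 4
order_id=9: amount >= 586 or channel <> 'phone' → 2
order_id=10: amount >= 586 or channel <> 'phone' → 4
order_id=11: amount >= 586 or channel <> 'phone' → 5
order_id=12: amount >= 484 and priority < 4 → 1
order_id=13: amount >= 27 and region = 'north' → 1
order_id=14: amount >= 586 or channel <> 'phone' → 3
order_id=15: amount >= 586 or channel <> 'phone' → 4
order_id=16: amount >= 586 or channel <> 'phone' → 3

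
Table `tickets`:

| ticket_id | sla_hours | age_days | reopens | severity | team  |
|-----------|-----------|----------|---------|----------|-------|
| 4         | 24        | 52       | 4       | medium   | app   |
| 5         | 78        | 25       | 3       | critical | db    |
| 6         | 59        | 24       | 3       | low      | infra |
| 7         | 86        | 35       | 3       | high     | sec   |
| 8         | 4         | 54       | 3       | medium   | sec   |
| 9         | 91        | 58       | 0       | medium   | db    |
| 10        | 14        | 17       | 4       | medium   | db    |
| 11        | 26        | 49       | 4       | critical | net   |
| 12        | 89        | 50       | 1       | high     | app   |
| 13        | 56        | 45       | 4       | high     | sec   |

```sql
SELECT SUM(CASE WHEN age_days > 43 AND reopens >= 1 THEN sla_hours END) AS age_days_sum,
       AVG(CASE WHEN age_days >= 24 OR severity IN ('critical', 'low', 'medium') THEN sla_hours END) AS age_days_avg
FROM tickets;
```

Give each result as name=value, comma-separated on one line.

[age_days_sum: age_days > 43 AND reopens >= 1]
ticket_id=4: ✓ → 24
ticket_id=5: ✗
ticket_id=6: ✗
ticket_id=7: ✗
ticket_id=8: ✓ → 4
ticket_id=9: ✗
ticket_id=10: ✗
ticket_id=11: ✓ → 26
ticket_id=12: ✓ → 89
ticket_id=13: ✓ → 56
age_days_sum = 24 + 4 + 26 + 89 + 56 = 199
—
[age_days_avg: age_days >= 24 OR severity IN ('critical', 'low', 'medium')]
ticket_id=4: ✓ → 24
ticket_id=5: ✓ → 78
ticket_id=6: ✓ → 59
ticket_id=7: ✓ → 86
ticket_id=8: ✓ → 4
ticket_id=9: ✓ → 91
ticket_id=10: ✓ → 14
ticket_id=11: ✓ → 26
ticket_id=12: ✓ → 89
ticket_id=13: ✓ → 56
age_days_avg = (24 + 78 + 59 + 86 + 4 + 91 + 14 + 26 + 89 + 56) / 10 = 52.7

age_days_sum=199, age_days_avg=52.7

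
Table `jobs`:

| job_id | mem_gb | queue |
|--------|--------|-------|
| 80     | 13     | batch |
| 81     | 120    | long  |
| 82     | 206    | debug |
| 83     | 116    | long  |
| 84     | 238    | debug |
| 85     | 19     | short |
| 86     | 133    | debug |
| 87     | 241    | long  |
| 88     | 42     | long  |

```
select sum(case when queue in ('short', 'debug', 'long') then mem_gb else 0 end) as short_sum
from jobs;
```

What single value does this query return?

1115

job_id=80: ✗
job_id=81: ✓ → 120
job_id=82: ✓ → 206
job_id=83: ✓ → 116
job_id=84: ✓ → 238
job_id=85: ✓ → 19
job_id=86: ✓ → 133
job_id=87: ✓ → 241
job_id=88: ✓ → 42
short_sum = 120 + 206 + 116 + 238 + 19 + 133 + 241 + 42 = 1115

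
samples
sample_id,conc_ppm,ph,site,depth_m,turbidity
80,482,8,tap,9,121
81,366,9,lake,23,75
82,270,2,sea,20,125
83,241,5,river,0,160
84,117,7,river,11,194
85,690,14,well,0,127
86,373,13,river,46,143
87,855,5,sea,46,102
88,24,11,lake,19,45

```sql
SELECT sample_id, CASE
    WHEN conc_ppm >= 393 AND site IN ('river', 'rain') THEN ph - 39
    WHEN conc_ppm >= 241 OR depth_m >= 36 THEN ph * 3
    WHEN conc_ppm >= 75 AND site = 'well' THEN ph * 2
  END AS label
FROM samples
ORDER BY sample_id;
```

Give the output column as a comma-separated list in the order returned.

sample_id=80: conc_ppm >= 241 OR depth_m >= 36 → 24
sample_id=81: conc_ppm >= 241 OR depth_m >= 36 → 27
sample_id=82: conc_ppm >= 241 OR depth_m >= 36 → 6
sample_id=83: conc_ppm >= 241 OR depth_m >= 36 → 15
sample_id=84: (no match → NULL) → NULL
sample_id=85: conc_ppm >= 241 OR depth_m >= 36 → 42
sample_id=86: conc_ppm >= 241 OR depth_m >= 36 → 39
sample_id=87: conc_ppm >= 241 OR depth_m >= 36 → 15
sample_id=88: (no match → NULL) → NULL

24, 27, 6, 15, NULL, 42, 39, 15, NULL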